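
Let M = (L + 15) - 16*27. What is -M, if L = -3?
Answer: 420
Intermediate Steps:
M = -420 (M = (-3 + 15) - 16*27 = 12 - 432 = -420)
-M = -1*(-420) = 420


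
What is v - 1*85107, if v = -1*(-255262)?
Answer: 170155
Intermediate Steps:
v = 255262
v - 1*85107 = 255262 - 1*85107 = 255262 - 85107 = 170155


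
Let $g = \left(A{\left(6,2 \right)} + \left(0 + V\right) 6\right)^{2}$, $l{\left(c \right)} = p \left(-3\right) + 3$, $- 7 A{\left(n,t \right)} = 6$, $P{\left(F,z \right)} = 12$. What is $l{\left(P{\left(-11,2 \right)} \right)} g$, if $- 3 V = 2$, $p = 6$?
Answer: $- \frac{17340}{49} \approx -353.88$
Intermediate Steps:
$V = - \frac{2}{3}$ ($V = \left(- \frac{1}{3}\right) 2 = - \frac{2}{3} \approx -0.66667$)
$A{\left(n,t \right)} = - \frac{6}{7}$ ($A{\left(n,t \right)} = \left(- \frac{1}{7}\right) 6 = - \frac{6}{7}$)
$l{\left(c \right)} = -15$ ($l{\left(c \right)} = 6 \left(-3\right) + 3 = -18 + 3 = -15$)
$g = \frac{1156}{49}$ ($g = \left(- \frac{6}{7} + \left(0 - \frac{2}{3}\right) 6\right)^{2} = \left(- \frac{6}{7} - 4\right)^{2} = \left(- \frac{34}{7}\right)^{2} = \frac{1156}{49} \approx 23.592$)
$l{\left(P{\left(-11,2 \right)} \right)} g = \left(-15\right) \frac{1156}{49} = - \frac{17340}{49}$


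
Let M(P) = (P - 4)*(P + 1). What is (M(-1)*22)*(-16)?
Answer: 0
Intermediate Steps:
M(P) = (1 + P)*(-4 + P) (M(P) = (-4 + P)*(1 + P) = (1 + P)*(-4 + P))
(M(-1)*22)*(-16) = ((-4 + (-1)**2 - 3*(-1))*22)*(-16) = ((-4 + 1 + 3)*22)*(-16) = (0*22)*(-16) = 0*(-16) = 0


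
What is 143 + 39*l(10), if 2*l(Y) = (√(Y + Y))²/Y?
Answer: 182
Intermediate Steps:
l(Y) = 1 (l(Y) = ((√(Y + Y))²/Y)/2 = ((√(2*Y))²/Y)/2 = ((√2*√Y)²/Y)/2 = ((2*Y)/Y)/2 = (½)*2 = 1)
143 + 39*l(10) = 143 + 39*1 = 143 + 39 = 182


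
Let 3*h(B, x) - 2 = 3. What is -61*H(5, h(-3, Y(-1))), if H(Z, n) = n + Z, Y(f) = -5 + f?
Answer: -1220/3 ≈ -406.67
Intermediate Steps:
h(B, x) = 5/3 (h(B, x) = ⅔ + (⅓)*3 = ⅔ + 1 = 5/3)
H(Z, n) = Z + n
-61*H(5, h(-3, Y(-1))) = -61*(5 + 5/3) = -61*20/3 = -1220/3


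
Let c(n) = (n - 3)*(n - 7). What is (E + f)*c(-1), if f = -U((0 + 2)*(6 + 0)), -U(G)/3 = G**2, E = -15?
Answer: 13344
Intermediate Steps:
c(n) = (-7 + n)*(-3 + n) (c(n) = (-3 + n)*(-7 + n) = (-7 + n)*(-3 + n))
U(G) = -3*G**2
f = 432 (f = -(-3)*((0 + 2)*(6 + 0))**2 = -(-3)*(2*6)**2 = -(-3)*12**2 = -(-3)*144 = -1*(-432) = 432)
(E + f)*c(-1) = (-15 + 432)*(21 + (-1)**2 - 10*(-1)) = 417*(21 + 1 + 10) = 417*32 = 13344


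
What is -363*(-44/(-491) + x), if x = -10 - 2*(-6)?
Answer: -372438/491 ≈ -758.53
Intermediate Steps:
x = 2 (x = -10 + 12 = 2)
-363*(-44/(-491) + x) = -363*(-44/(-491) + 2) = -363*(-44*(-1/491) + 2) = -363*(44/491 + 2) = -363*1026/491 = -372438/491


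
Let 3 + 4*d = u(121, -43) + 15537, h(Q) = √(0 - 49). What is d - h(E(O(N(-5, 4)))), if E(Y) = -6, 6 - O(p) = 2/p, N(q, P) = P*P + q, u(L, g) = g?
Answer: 15491/4 - 7*I ≈ 3872.8 - 7.0*I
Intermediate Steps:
N(q, P) = q + P² (N(q, P) = P² + q = q + P²)
O(p) = 6 - 2/p
h(Q) = 7*I (h(Q) = √(-49) = 7*I)
d = 15491/4 (d = -¾ + (-43 + 15537)/4 = -¾ + (¼)*15494 = -¾ + 7747/2 = 15491/4 ≈ 3872.8)
d - h(E(O(N(-5, 4)))) = 15491/4 - 7*I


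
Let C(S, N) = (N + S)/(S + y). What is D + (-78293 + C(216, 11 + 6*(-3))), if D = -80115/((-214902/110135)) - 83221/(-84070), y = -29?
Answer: -952960530061093/25594649115 ≈ -37233.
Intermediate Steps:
C(S, N) = (N + S)/(-29 + S) (C(S, N) = (N + S)/(S - 29) = (N + S)/(-29 + S))
D = 61817219253841/1505567595 (D = -80115/((-214902*1/110135)) - 83221*(-1/84070) = -80115/(-214902/110135) + 83221/84070 = -80115*(-110135/214902) + 83221/84070 = 2941155175/71634 + 83221/84070 = 61817219253841/1505567595 ≈ 41059.)
D + (-78293 + C(216, 11 + 6*(-3))) = 61817219253841/1505567595 + (-78293 + ((11 + 6*(-3)) + 216)/(-29 + 216)) = 61817219253841/1505567595 + (-78293 + ((11 - 18) + 216)/187) = 61817219253841/1505567595 + (-78293 + (-7 + 216)/187) = 61817219253841/1505567595 + (-78293 + (1/187)*209) = 61817219253841/1505567595 + (-78293 + 19/17) = 61817219253841/1505567595 - 1330962/17 = -952960530061093/25594649115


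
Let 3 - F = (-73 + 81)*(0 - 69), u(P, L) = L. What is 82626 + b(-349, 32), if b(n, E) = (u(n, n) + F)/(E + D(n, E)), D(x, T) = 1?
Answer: 2726864/33 ≈ 82632.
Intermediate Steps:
F = 555 (F = 3 - (-73 + 81)*(0 - 69) = 3 - 8*(-69) = 3 - 1*(-552) = 3 + 552 = 555)
b(n, E) = (555 + n)/(1 + E) (b(n, E) = (n + 555)/(E + 1) = (555 + n)/(1 + E))
82626 + b(-349, 32) = 82626 + (555 - 349)/(1 + 32) = 82626 + 206/33 = 2726864/33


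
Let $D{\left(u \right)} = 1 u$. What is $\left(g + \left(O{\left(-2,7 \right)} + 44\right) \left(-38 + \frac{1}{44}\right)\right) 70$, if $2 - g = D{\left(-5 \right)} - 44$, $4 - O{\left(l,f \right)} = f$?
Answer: $- \frac{2319345}{22} \approx -1.0542 \cdot 10^{5}$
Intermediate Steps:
$O{\left(l,f \right)} = 4 - f$
$D{\left(u \right)} = u$
$g = 51$ ($g = 2 - \left(-5 - 44\right) = 2 - -49 = 2 + 49 = 51$)
$\left(g + \left(O{\left(-2,7 \right)} + 44\right) \left(-38 + \frac{1}{44}\right)\right) 70 = \left(51 + \left(\left(4 - 7\right) + 44\right) \left(-38 + \frac{1}{44}\right)\right) 70 = \left(51 + \left(-3 + 44\right) \left(- \frac{1671}{44}\right)\right) 70 = \left(51 + 41 \left(- \frac{1671}{44}\right)\right) 70 = \left(51 - \frac{68511}{44}\right) 70 = \left(- \frac{66267}{44}\right) 70 = - \frac{2319345}{22}$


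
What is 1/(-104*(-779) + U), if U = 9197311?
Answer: 1/9278327 ≈ 1.0778e-7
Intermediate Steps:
1/(-104*(-779) + U) = 1/(-104*(-779) + 9197311) = 1/(81016 + 9197311) = 1/9278327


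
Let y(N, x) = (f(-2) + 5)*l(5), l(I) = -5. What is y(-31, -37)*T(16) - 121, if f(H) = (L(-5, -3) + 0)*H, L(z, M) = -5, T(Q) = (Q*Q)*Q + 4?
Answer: -307621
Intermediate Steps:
T(Q) = 4 + Q³ (T(Q) = Q²*Q + 4 = Q³ + 4 = 4 + Q³)
f(H) = -5*H (f(H) = (-5 + 0)*H = -5*H)
y(N, x) = -75 (y(N, x) = (-5*(-2) + 5)*(-5) = (10 + 5)*(-5) = 15*(-5) = -75)
y(-31, -37)*T(16) - 121 = -75*(4 + 16³) - 121 = -75*(4 + 4096) - 121 = -75*4100 - 121 = -307500 - 121 = -307621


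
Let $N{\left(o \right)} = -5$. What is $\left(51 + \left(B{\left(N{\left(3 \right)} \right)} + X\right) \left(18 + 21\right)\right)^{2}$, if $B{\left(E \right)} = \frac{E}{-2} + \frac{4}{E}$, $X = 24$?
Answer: $\frac{110944089}{100} \approx 1.1094 \cdot 10^{6}$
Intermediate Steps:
$B{\left(E \right)} = \frac{4}{E} - \frac{E}{2}$ ($B{\left(E \right)} = E \left(- \frac{1}{2}\right) + \frac{4}{E} = - \frac{E}{2} + \frac{4}{E} = \frac{4}{E} - \frac{E}{2}$)
$\left(51 + \left(B{\left(N{\left(3 \right)} \right)} + X\right) \left(18 + 21\right)\right)^{2} = \left(51 + \left(\left(\frac{4}{-5} - - \frac{5}{2}\right) + 24\right) \left(18 + 21\right)\right)^{2} = \left(51 + \left(\left(4 \left(- \frac{1}{5}\right) + \frac{5}{2}\right) + 24\right) 39\right)^{2} = \left(51 + \left(\left(- \frac{4}{5} + \frac{5}{2}\right) + 24\right) 39\right)^{2} = \left(51 + \left(\frac{17}{10} + 24\right) 39\right)^{2} = \left(51 + \frac{257}{10} \cdot 39\right)^{2} = \left(51 + \frac{10023}{10}\right)^{2} = \left(\frac{10533}{10}\right)^{2} = \frac{110944089}{100}$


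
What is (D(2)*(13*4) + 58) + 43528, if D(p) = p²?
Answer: 43794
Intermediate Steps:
(D(2)*(13*4) + 58) + 43528 = (2²*(13*4) + 58) + 43528 = (4*52 + 58) + 43528 = (208 + 58) + 43528 = 266 + 43528 = 43794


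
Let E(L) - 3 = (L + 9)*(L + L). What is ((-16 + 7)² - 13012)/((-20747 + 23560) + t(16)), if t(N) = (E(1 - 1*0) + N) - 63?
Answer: -12931/2789 ≈ -4.6364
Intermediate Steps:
E(L) = 3 + 2*L*(9 + L) (E(L) = 3 + (L + 9)*(L + L) = 3 + (9 + L)*(2*L) = 3 + 2*L*(9 + L))
t(N) = -40 + N (t(N) = ((3 + 2*(1 - 1*0)² + 18*(1 - 1*0)) + N) - 63 = ((3 + 2*(1 + 0)² + 18*(1 + 0)) + N) - 63 = ((3 + 2*1² + 18*1) + N) - 63 = ((3 + 2*1 + 18) + N) - 63 = ((3 + 2 + 18) + N) - 63 = (23 + N) - 63 = -40 + N)
((-16 + 7)² - 13012)/((-20747 + 23560) + t(16)) = ((-16 + 7)² - 13012)/((-20747 + 23560) + (-40 + 16)) = ((-9)² - 13012)/(2813 - 24) = (81 - 13012)/2789 = -12931*1/2789 = -12931/2789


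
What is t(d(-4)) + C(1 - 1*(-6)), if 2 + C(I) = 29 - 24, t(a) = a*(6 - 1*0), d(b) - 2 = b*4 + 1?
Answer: -75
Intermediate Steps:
d(b) = 3 + 4*b (d(b) = 2 + (b*4 + 1) = 2 + (4*b + 1) = 2 + (1 + 4*b) = 3 + 4*b)
t(a) = 6*a (t(a) = a*(6 + 0) = a*6 = 6*a)
C(I) = 3 (C(I) = -2 + (29 - 24) = -2 + 5 = 3)
t(d(-4)) + C(1 - 1*(-6)) = 6*(3 + 4*(-4)) + 3 = 6*(3 - 16) + 3 = 6*(-13) + 3 = -78 + 3 = -75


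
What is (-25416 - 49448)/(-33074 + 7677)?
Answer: 74864/25397 ≈ 2.9478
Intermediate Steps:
(-25416 - 49448)/(-33074 + 7677) = -74864/(-25397) = -74864*(-1/25397) = 74864/25397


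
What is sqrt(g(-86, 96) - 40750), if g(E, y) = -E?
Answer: 2*I*sqrt(10166) ≈ 201.65*I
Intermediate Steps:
sqrt(g(-86, 96) - 40750) = sqrt(-1*(-86) - 40750) = sqrt(86 - 40750) = sqrt(-40664) = 2*I*sqrt(10166)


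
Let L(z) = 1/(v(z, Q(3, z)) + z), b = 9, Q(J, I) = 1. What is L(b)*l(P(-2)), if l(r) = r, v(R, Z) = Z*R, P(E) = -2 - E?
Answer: 0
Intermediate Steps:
v(R, Z) = R*Z
L(z) = 1/(2*z) (L(z) = 1/(z*1 + z) = 1/(z + z) = 1/(2*z))
L(b)*l(P(-2)) = ((1/2)/9)*(-2 - 1*(-2)) = ((1/2)*(1/9))*(-2 + 2) = (1/18)*0 = 0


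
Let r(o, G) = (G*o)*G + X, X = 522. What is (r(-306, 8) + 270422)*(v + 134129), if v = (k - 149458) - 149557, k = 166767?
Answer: 472808160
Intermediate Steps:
r(o, G) = 522 + o*G**2 (r(o, G) = (G*o)*G + 522 = o*G**2 + 522 = 522 + o*G**2)
v = -132248 (v = (166767 - 149458) - 149557 = 17309 - 149557 = -132248)
(r(-306, 8) + 270422)*(v + 134129) = ((522 - 306*8**2) + 270422)*(-132248 + 134129) = ((522 - 306*64) + 270422)*1881 = ((522 - 19584) + 270422)*1881 = (-19062 + 270422)*1881 = 251360*1881 = 472808160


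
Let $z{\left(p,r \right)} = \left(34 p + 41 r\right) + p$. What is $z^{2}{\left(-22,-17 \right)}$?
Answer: $2152089$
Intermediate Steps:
$z{\left(p,r \right)} = 35 p + 41 r$
$z^{2}{\left(-22,-17 \right)} = \left(35 \left(-22\right) + 41 \left(-17\right)\right)^{2} = \left(-770 - 697\right)^{2} = \left(-1467\right)^{2} = 2152089$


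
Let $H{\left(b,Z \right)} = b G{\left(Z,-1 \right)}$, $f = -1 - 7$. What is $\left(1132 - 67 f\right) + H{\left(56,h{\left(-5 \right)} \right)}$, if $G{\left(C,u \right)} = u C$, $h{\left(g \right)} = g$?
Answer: $1948$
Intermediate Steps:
$f = -8$ ($f = -1 - 7 = -8$)
$G{\left(C,u \right)} = C u$
$H{\left(b,Z \right)} = - Z b$ ($H{\left(b,Z \right)} = b Z \left(-1\right) = b \left(- Z\right) = - Z b$)
$\left(1132 - 67 f\right) + H{\left(56,h{\left(-5 \right)} \right)} = \left(1132 - -536\right) - \left(-5\right) 56 = \left(1132 + 536\right) + 280 = 1668 + 280 = 1948$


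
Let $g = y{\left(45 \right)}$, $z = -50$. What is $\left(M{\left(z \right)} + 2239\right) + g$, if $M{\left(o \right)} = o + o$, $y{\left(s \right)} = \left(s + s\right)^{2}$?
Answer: $10239$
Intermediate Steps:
$y{\left(s \right)} = 4 s^{2}$ ($y{\left(s \right)} = \left(2 s\right)^{2} = 4 s^{2}$)
$g = 8100$ ($g = 4 \cdot 45^{2} = 4 \cdot 2025 = 8100$)
$M{\left(o \right)} = 2 o$
$\left(M{\left(z \right)} + 2239\right) + g = \left(2 \left(-50\right) + 2239\right) + 8100 = \left(-100 + 2239\right) + 8100 = 2139 + 8100 = 10239$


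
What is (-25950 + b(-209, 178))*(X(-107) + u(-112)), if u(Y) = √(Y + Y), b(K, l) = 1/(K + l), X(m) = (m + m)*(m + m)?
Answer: -36840637996/31 - 3217804*I*√14/31 ≈ -1.1884e+9 - 3.8838e+5*I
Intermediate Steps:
X(m) = 4*m² (X(m) = (2*m)*(2*m) = 4*m²)
u(Y) = √2*√Y (u(Y) = √(2*Y) = √2*√Y)
(-25950 + b(-209, 178))*(X(-107) + u(-112)) = (-25950 + 1/(-209 + 178))*(4*(-107)² + √2*√(-112)) = (-25950 + 1/(-31))*(4*11449 + √2*(4*I*√7)) = (-25950 - 1/31)*(45796 + 4*I*√14) = -804451*(45796 + 4*I*√14)/31 = -36840637996/31 - 3217804*I*√14/31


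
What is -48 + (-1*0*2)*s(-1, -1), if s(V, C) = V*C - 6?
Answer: -48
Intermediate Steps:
s(V, C) = -6 + C*V (s(V, C) = C*V - 6 = -6 + C*V)
-48 + (-1*0*2)*s(-1, -1) = -48 + (-1*0*2)*(-6 - 1*(-1)) = -48 + (0*2)*(-6 + 1) = -48 + 0*(-5) = -48 + 0 = -48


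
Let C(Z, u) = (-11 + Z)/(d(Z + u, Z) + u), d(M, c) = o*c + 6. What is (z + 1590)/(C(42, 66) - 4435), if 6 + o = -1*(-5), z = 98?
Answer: -50640/133019 ≈ -0.38070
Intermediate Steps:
o = -1 (o = -6 - 1*(-5) = -6 + 5 = -1)
d(M, c) = 6 - c (d(M, c) = -c + 6 = 6 - c)
C(Z, u) = (-11 + Z)/(6 + u - Z) (C(Z, u) = (-11 + Z)/((6 - Z) + u) = (-11 + Z)/(6 + u - Z))
(z + 1590)/(C(42, 66) - 4435) = (98 + 1590)/((-11 + 42)/(6 + 66 - 1*42) - 4435) = 1688/(31/(6 + 66 - 42) - 4435) = 1688/(31/30 - 4435) = 1688/(-133019/30) = 1688*(-30/133019) = -50640/133019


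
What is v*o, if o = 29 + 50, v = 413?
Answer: 32627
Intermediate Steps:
o = 79
v*o = 413*79 = 32627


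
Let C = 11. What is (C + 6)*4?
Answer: 68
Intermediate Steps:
(C + 6)*4 = (11 + 6)*4 = 17*4 = 68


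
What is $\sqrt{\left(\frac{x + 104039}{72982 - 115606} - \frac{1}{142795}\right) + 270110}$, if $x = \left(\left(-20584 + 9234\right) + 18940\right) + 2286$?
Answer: $\frac{\sqrt{17371938783224706479330}}{253603920} \approx 519.72$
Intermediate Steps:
$x = 9876$ ($x = \left(-11350 + 18940\right) + 2286 = 7590 + 2286 = 9876$)
$\sqrt{\left(\frac{x + 104039}{72982 - 115606} - \frac{1}{142795}\right) + 270110} = \sqrt{\left(\frac{9876 + 104039}{72982 - 115606} - \frac{1}{142795}\right) + 270110} = \sqrt{\left(\frac{113915}{-42624} - \frac{1}{142795}\right) + 270110} = \sqrt{\left(113915 \left(- \frac{1}{42624}\right) - \frac{1}{142795}\right) + 270110} = \sqrt{\left(- \frac{113915}{42624} - \frac{1}{142795}\right) + 270110} = \sqrt{- \frac{16266535049}{6086494080} + 270110} = \sqrt{\frac{1644006649413751}{6086494080}} = \frac{\sqrt{17371938783224706479330}}{253603920}$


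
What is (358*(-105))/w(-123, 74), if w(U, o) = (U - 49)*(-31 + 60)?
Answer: 18795/2494 ≈ 7.5361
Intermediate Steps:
w(U, o) = -1421 + 29*U (w(U, o) = (-49 + U)*29 = -1421 + 29*U)
(358*(-105))/w(-123, 74) = (358*(-105))/(-1421 + 29*(-123)) = -37590/(-1421 - 3567) = -37590/(-4988) = -37590*(-1/4988) = 18795/2494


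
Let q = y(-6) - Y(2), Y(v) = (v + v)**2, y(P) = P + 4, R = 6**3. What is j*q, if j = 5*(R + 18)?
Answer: -21060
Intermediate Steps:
R = 216
y(P) = 4 + P
j = 1170 (j = 5*(216 + 18) = 5*234 = 1170)
Y(v) = 4*v**2 (Y(v) = (2*v)**2 = 4*v**2)
q = -18 (q = (4 - 6) - 4*2**2 = -2 - 4*4 = -2 - 1*16 = -2 - 16 = -18)
j*q = 1170*(-18) = -21060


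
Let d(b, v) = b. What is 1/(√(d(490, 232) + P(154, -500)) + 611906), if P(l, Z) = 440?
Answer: 305953/187214475953 - √930/374428951906 ≈ 1.6342e-6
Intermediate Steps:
1/(√(d(490, 232) + P(154, -500)) + 611906) = 1/(√(490 + 440) + 611906) = 1/(√930 + 611906) = 1/(611906 + √930)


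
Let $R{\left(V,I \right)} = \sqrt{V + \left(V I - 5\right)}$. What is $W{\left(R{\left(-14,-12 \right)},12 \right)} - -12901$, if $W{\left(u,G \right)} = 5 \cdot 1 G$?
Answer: $12961$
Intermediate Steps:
$R{\left(V,I \right)} = \sqrt{-5 + V + I V}$ ($R{\left(V,I \right)} = \sqrt{V + \left(I V - 5\right)} = \sqrt{V + \left(-5 + I V\right)} = \sqrt{-5 + V + I V}$)
$W{\left(u,G \right)} = 5 G$
$W{\left(R{\left(-14,-12 \right)},12 \right)} - -12901 = 5 \cdot 12 - -12901 = 60 + 12901 = 12961$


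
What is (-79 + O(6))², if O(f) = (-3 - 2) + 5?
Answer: 6241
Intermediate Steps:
O(f) = 0 (O(f) = -5 + 5 = 0)
(-79 + O(6))² = (-79 + 0)² = (-79)² = 6241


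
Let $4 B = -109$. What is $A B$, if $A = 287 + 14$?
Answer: $- \frac{32809}{4} \approx -8202.3$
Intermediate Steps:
$A = 301$
$B = - \frac{109}{4}$ ($B = \frac{1}{4} \left(-109\right) = - \frac{109}{4} \approx -27.25$)
$A B = 301 \left(- \frac{109}{4}\right) = - \frac{32809}{4}$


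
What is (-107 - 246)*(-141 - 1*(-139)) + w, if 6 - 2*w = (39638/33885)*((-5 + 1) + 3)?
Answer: 24044284/33885 ≈ 709.58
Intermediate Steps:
w = 121474/33885 (w = 3 - 39638/33885*((-5 + 1) + 3)/2 = 3 - 39638*(1/33885)*(-4 + 3)/2 = 3 - 19819*(-1)/33885 = 3 - 1/2*(-39638/33885) = 3 + 19819/33885 = 121474/33885 ≈ 3.5849)
(-107 - 246)*(-141 - 1*(-139)) + w = (-107 - 246)*(-141 - 1*(-139)) + 121474/33885 = -353*(-141 + 139) + 121474/33885 = -353*(-2) + 121474/33885 = 706 + 121474/33885 = 24044284/33885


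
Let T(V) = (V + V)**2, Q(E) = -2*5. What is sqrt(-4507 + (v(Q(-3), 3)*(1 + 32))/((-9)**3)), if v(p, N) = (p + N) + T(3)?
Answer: 4*I*sqrt(205410)/27 ≈ 67.144*I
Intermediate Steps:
Q(E) = -10
T(V) = 4*V**2 (T(V) = (2*V)**2 = 4*V**2)
v(p, N) = 36 + N + p (v(p, N) = (p + N) + 4*3**2 = (N + p) + 4*9 = (N + p) + 36 = 36 + N + p)
sqrt(-4507 + (v(Q(-3), 3)*(1 + 32))/((-9)**3)) = sqrt(-4507 + ((36 + 3 - 10)*(1 + 32))/((-9)**3)) = sqrt(-4507 + (29*33)/(-729)) = sqrt(-4507 + 957*(-1/729)) = sqrt(-4507 - 319/243) = sqrt(-1095520/243) = 4*I*sqrt(205410)/27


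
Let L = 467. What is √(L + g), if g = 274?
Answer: √741 ≈ 27.221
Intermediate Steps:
√(L + g) = √(467 + 274) = √741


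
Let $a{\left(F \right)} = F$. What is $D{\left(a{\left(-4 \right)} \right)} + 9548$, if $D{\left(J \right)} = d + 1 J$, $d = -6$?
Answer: $9538$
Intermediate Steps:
$D{\left(J \right)} = -6 + J$ ($D{\left(J \right)} = -6 + 1 J = -6 + J$)
$D{\left(a{\left(-4 \right)} \right)} + 9548 = \left(-6 - 4\right) + 9548 = -10 + 9548 = 9538$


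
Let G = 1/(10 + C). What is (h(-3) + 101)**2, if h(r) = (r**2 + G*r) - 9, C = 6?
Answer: 2601769/256 ≈ 10163.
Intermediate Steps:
G = 1/16 (G = 1/(10 + 6) = 1/16 ≈ 0.062500)
h(r) = -9 + r**2 + r/16 (h(r) = (r**2 + r/16) - 9 = -9 + r**2 + r/16)
(h(-3) + 101)**2 = ((-9 + (-3)**2 + (1/16)*(-3)) + 101)**2 = ((-9 + 9 - 3/16) + 101)**2 = (-3/16 + 101)**2 = (1613/16)**2 = 2601769/256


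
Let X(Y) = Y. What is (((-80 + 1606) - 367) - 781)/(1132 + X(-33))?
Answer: 54/157 ≈ 0.34395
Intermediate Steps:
(((-80 + 1606) - 367) - 781)/(1132 + X(-33)) = (((-80 + 1606) - 367) - 781)/(1132 - 33) = ((1526 - 367) - 781)/1099 = (1159 - 781)*(1/1099) = 378*(1/1099) = 54/157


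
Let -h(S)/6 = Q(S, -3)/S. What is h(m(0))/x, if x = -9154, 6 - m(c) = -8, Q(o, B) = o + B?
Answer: 33/64078 ≈ 0.00051500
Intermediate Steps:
Q(o, B) = B + o
m(c) = 14 (m(c) = 6 - 1*(-8) = 6 + 8 = 14)
h(S) = -6*(-3 + S)/S
h(m(0))/x = (-6 + 18/14)/(-9154) = (-6 + 18*(1/14))*(-1/9154) = (-6 + 9/7)*(-1/9154) = -33/7*(-1/9154) = 33/64078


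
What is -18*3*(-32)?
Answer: 1728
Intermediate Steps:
-18*3*(-32) = -54*(-32) = 1728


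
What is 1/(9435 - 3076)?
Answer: 1/6359 ≈ 0.00015726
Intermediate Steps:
1/(9435 - 3076) = 1/6359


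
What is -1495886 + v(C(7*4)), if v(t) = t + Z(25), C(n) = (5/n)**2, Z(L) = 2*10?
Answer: -1172758919/784 ≈ -1.4959e+6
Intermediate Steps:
Z(L) = 20
C(n) = 25/n**2
v(t) = 20 + t (v(t) = t + 20 = 20 + t)
-1495886 + v(C(7*4)) = -1495886 + (20 + 25/(7*4)**2) = -1495886 + (20 + 25/28**2) = -1495886 + (20 + 25*(1/784)) = -1495886 + (20 + 25/784) = -1495886 + 15705/784 = -1172758919/784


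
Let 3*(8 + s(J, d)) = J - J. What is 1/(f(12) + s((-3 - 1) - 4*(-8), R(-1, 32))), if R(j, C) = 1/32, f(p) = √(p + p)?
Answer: -⅕ - √6/20 ≈ -0.32247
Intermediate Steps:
f(p) = √2*√p (f(p) = √(2*p) = √2*√p)
R(j, C) = 1/32
s(J, d) = -8 (s(J, d) = -8 + (J - J)/3 = -8 + (⅓)*0 = -8 + 0 = -8)
1/(f(12) + s((-3 - 1) - 4*(-8), R(-1, 32))) = 1/(√2*√12 - 8) = 1/(√2*(2*√3) - 8) = 1/(2*√6 - 8) = 1/(-8 + 2*√6)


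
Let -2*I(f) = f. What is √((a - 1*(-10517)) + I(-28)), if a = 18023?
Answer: √28554 ≈ 168.98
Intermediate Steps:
I(f) = -f/2
√((a - 1*(-10517)) + I(-28)) = √((18023 - 1*(-10517)) - ½*(-28)) = √((18023 + 10517) + 14) = √(28540 + 14) = √28554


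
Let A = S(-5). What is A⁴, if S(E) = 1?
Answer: 1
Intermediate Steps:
A = 1
A⁴ = 1⁴ = 1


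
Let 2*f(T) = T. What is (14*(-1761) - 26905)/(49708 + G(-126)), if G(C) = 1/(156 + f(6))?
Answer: -8197881/7903573 ≈ -1.0372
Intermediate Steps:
f(T) = T/2
G(C) = 1/159 (G(C) = 1/(156 + (1/2)*6) = 1/(156 + 3) = 1/159)
(14*(-1761) - 26905)/(49708 + G(-126)) = (14*(-1761) - 26905)/(49708 + 1/159) = (-24654 - 26905)/(7903573/159) = -51559*159/7903573 = -8197881/7903573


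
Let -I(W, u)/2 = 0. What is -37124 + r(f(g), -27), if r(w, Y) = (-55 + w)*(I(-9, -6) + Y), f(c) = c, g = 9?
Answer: -35882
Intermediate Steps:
I(W, u) = 0 (I(W, u) = -2*0 = 0)
r(w, Y) = Y*(-55 + w) (r(w, Y) = (-55 + w)*(0 + Y) = (-55 + w)*Y = Y*(-55 + w))
-37124 + r(f(g), -27) = -37124 - 27*(-55 + 9) = -37124 - 27*(-46) = -37124 + 1242 = -35882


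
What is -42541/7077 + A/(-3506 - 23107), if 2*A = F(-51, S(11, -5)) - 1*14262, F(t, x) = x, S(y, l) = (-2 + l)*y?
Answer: -720936721/125560134 ≈ -5.7418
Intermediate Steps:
S(y, l) = y*(-2 + l)
A = -14339/2 (A = (11*(-2 - 5) - 1*14262)/2 = (11*(-7) - 14262)/2 = (-77 - 14262)/2 = (½)*(-14339) = -14339/2 ≈ -7169.5)
-42541/7077 + A/(-3506 - 23107) = -42541/7077 - 14339/(2*(-3506 - 23107)) = -42541*1/7077 - 14339/2/(-26613) = -42541/7077 - 14339/2*(-1/26613) = -42541/7077 + 14339/53226 = -720936721/125560134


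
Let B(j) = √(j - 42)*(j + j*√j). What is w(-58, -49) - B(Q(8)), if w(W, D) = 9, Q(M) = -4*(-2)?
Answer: 9 - 32*I*√17 - 8*I*√34 ≈ 9.0 - 178.59*I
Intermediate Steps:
Q(M) = 8
B(j) = √(-42 + j)*(j + j^(3/2))
w(-58, -49) - B(Q(8)) = 9 - √(-42 + 8)*(8 + 8^(3/2)) = 9 - √(-34)*(8 + 16*√2) = 9 - I*√34*(8 + 16*√2)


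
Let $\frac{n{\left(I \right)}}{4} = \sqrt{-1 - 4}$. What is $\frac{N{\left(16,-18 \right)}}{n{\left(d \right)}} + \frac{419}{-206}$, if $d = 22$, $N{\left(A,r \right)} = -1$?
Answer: $- \frac{419}{206} + \frac{i \sqrt{5}}{20} \approx -2.034 + 0.1118 i$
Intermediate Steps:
$n{\left(I \right)} = 4 i \sqrt{5}$ ($n{\left(I \right)} = 4 \sqrt{-1 - 4} = 4 \sqrt{-5} = 4 i \sqrt{5}$)
$\frac{N{\left(16,-18 \right)}}{n{\left(d \right)}} + \frac{419}{-206} = - \frac{1}{4 i \sqrt{5}} + \frac{419}{-206} = - \frac{\left(-1\right) i \sqrt{5}}{20} + 419 \left(- \frac{1}{206}\right) = \frac{i \sqrt{5}}{20} - \frac{419}{206} = - \frac{419}{206} + \frac{i \sqrt{5}}{20}$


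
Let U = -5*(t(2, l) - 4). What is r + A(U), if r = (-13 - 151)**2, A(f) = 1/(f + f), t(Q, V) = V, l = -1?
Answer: 1344801/50 ≈ 26896.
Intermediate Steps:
U = 25 (U = -5*(-1 - 4) = -5*(-5) = 25)
A(f) = 1/(2*f)
r = 26896 (r = (-164)**2 = 26896)
r + A(U) = 26896 + (1/2)/25 = 26896 + (1/2)*(1/25) = 26896 + 1/50 = 1344801/50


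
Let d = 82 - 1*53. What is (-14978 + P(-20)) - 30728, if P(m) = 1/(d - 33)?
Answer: -182825/4 ≈ -45706.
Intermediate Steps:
d = 29 (d = 82 - 53 = 29)
P(m) = -¼ (P(m) = 1/(29 - 33) = 1/(-4) = -¼)
(-14978 + P(-20)) - 30728 = (-14978 - ¼) - 30728 = -59913/4 - 30728 = -182825/4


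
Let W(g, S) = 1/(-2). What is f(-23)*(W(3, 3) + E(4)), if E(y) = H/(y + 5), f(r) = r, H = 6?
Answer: -23/6 ≈ -3.8333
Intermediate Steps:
W(g, S) = -½ (W(g, S) = 1*(-½) = -½)
E(y) = 6/(5 + y) (E(y) = 6/(y + 5) = 6/(5 + y))
f(-23)*(W(3, 3) + E(4)) = -23*(-½ + 6/(5 + 4)) = -23*(-½ + 6/9) = -23*(-½ + 6*(⅑)) = -23*(-½ + ⅔) = -23*⅙ = -23/6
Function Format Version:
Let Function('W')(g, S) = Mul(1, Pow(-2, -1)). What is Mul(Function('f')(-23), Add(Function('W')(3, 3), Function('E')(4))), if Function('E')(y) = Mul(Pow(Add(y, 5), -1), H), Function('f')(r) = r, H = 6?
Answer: Rational(-23, 6) ≈ -3.8333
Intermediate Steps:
Function('W')(g, S) = Rational(-1, 2) (Function('W')(g, S) = Mul(1, Rational(-1, 2)) = Rational(-1, 2))
Function('E')(y) = Mul(6, Pow(Add(5, y), -1)) (Function('E')(y) = Mul(Pow(Add(y, 5), -1), 6) = Mul(Pow(Add(5, y), -1), 6) = Mul(6, Pow(Add(5, y), -1)))
Mul(Function('f')(-23), Add(Function('W')(3, 3), Function('E')(4))) = Mul(-23, Add(Rational(-1, 2), Mul(6, Pow(Add(5, 4), -1)))) = Mul(-23, Add(Rational(-1, 2), Mul(6, Pow(9, -1)))) = Mul(-23, Add(Rational(-1, 2), Mul(6, Rational(1, 9)))) = Mul(-23, Add(Rational(-1, 2), Rational(2, 3))) = Mul(-23, Rational(1, 6)) = Rational(-23, 6)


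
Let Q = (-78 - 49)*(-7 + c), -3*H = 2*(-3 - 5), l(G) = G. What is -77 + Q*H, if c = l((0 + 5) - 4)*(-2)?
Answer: 6019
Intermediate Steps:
H = 16/3 (H = -2*(-3 - 5)/3 = -2*(-8)/3 = -1/3*(-16) = 16/3 ≈ 5.3333)
c = -2 (c = ((0 + 5) - 4)*(-2) = (5 - 4)*(-2) = 1*(-2) = -2)
Q = 1143 (Q = (-78 - 49)*(-7 - 2) = -127*(-9) = 1143)
-77 + Q*H = -77 + 1143*(16/3) = -77 + 6096 = 6019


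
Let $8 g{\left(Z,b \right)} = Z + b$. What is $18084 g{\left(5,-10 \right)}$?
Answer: $- \frac{22605}{2} \approx -11303.0$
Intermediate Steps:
$g{\left(Z,b \right)} = \frac{Z}{8} + \frac{b}{8}$ ($g{\left(Z,b \right)} = \frac{Z + b}{8} = \frac{Z}{8} + \frac{b}{8}$)
$18084 g{\left(5,-10 \right)} = 18084 \left(\frac{1}{8} \cdot 5 + \frac{1}{8} \left(-10\right)\right) = 18084 \left(\frac{5}{8} - \frac{5}{4}\right) = 18084 \left(- \frac{5}{8}\right) = - \frac{22605}{2}$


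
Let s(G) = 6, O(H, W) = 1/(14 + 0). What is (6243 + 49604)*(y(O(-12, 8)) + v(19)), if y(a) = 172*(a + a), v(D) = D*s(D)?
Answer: 54171590/7 ≈ 7.7388e+6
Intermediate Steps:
O(H, W) = 1/14
v(D) = 6*D (v(D) = D*6 = 6*D)
y(a) = 344*a (y(a) = 172*(2*a) = 344*a)
(6243 + 49604)*(y(O(-12, 8)) + v(19)) = (6243 + 49604)*(344*(1/14) + 6*19) = 55847*(172/7 + 114) = 55847*(970/7) = 54171590/7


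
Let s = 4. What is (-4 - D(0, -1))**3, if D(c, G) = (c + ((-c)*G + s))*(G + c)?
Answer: 0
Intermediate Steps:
D(c, G) = (G + c)*(4 + c - G*c) (D(c, G) = (c + ((-c)*G + 4))*(G + c) = (c + (-G*c + 4))*(G + c) = (c + (4 - G*c))*(G + c) = (4 + c - G*c)*(G + c) = (G + c)*(4 + c - G*c))
(-4 - D(0, -1))**3 = (-4 - (0**2 + 4*(-1) + 4*0 - 1*0 - 1*(-1)*0**2 - 1*0*(-1)**2))**3 = (-4 - (0 - 4 + 0 + 0 - 1*(-1)*0 - 1*0*1))**3 = (-4 - (0 - 4 + 0 + 0 + 0 + 0))**3 = (-4 - 1*(-4))**3 = (-4 + 4)**3 = 0**3 = 0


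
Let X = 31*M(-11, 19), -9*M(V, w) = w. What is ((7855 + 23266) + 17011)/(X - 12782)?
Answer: -433188/115627 ≈ -3.7464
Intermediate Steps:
M(V, w) = -w/9
X = -589/9 (X = 31*(-⅑*19) = 31*(-19/9) = -589/9 ≈ -65.444)
((7855 + 23266) + 17011)/(X - 12782) = ((7855 + 23266) + 17011)/(-589/9 - 12782) = (31121 + 17011)/(-115627/9) = 48132*(-9/115627) = -433188/115627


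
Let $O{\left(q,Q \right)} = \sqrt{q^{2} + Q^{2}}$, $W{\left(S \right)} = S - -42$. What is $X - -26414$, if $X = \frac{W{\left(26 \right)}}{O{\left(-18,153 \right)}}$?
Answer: $26414 + \frac{68 \sqrt{293}}{2637} \approx 26414.0$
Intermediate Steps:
$W{\left(S \right)} = 42 + S$ ($W{\left(S \right)} = S + 42 = 42 + S$)
$O{\left(q,Q \right)} = \sqrt{Q^{2} + q^{2}}$
$X = \frac{68 \sqrt{293}}{2637}$ ($X = \frac{42 + 26}{\sqrt{153^{2} + \left(-18\right)^{2}}} = \frac{68}{\sqrt{23409 + 324}} = \frac{68}{\sqrt{23733}} = \frac{68}{9 \sqrt{293}} = 68 \frac{\sqrt{293}}{2637} = \frac{68 \sqrt{293}}{2637} \approx 0.4414$)
$X - -26414 = \frac{68 \sqrt{293}}{2637} - -26414 = \frac{68 \sqrt{293}}{2637} + 26414 = 26414 + \frac{68 \sqrt{293}}{2637}$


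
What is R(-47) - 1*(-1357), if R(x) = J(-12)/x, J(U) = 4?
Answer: 63775/47 ≈ 1356.9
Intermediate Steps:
R(x) = 4/x
R(-47) - 1*(-1357) = 4/(-47) - 1*(-1357) = 4*(-1/47) + 1357 = -4/47 + 1357 = 63775/47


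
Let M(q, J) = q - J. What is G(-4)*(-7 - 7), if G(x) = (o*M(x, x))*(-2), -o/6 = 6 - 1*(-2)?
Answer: 0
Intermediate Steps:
o = -48 (o = -6*(6 - 1*(-2)) = -6*(6 + 2) = -6*8 = -48)
G(x) = 0 (G(x) = -48*(x - x)*(-2) = -48*0*(-2) = 0*(-2) = 0)
G(-4)*(-7 - 7) = 0*(-7 - 7) = 0*(-14) = 0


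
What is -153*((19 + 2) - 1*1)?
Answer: -3060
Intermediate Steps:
-153*((19 + 2) - 1*1) = -153*(21 - 1) = -153*20 = -3060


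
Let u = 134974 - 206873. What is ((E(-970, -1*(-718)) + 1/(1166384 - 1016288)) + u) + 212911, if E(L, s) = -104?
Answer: 21149727169/150096 ≈ 1.4091e+5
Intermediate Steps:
u = -71899
((E(-970, -1*(-718)) + 1/(1166384 - 1016288)) + u) + 212911 = ((-104 + 1/(1166384 - 1016288)) - 71899) + 212911 = ((-104 + 1/150096) - 71899) + 212911 = (-15609983/150096 - 71899) + 212911 = -10807362287/150096 + 212911 = 21149727169/150096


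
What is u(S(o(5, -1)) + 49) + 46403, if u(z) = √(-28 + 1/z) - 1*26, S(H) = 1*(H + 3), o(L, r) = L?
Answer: 46377 + I*√90915/57 ≈ 46377.0 + 5.2898*I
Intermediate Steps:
S(H) = 3 + H (S(H) = 1*(3 + H) = 3 + H)
u(z) = -26 + √(-28 + 1/z) (u(z) = √(-28 + 1/z) - 26 = -26 + √(-28 + 1/z))
u(S(o(5, -1)) + 49) + 46403 = (-26 + √(-28 + 1/((3 + 5) + 49))) + 46403 = (-26 + √(-28 + 1/(8 + 49))) + 46403 = (-26 + √(-28 + 1/57)) + 46403 = (-26 + √(-1595/57)) + 46403 = (-26 + I*√90915/57) + 46403 = 46377 + I*√90915/57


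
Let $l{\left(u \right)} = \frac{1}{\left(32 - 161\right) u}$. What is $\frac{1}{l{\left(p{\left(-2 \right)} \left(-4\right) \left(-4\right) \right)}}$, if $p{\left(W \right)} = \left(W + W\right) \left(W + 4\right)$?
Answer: $16512$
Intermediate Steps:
$p{\left(W \right)} = 2 W \left(4 + W\right)$
$l{\left(u \right)} = - \frac{1}{129 u}$ ($l{\left(u \right)} = \frac{1}{\left(-129\right) u} = - \frac{1}{129 u}$)
$\frac{1}{l{\left(p{\left(-2 \right)} \left(-4\right) \left(-4\right) \right)}} = \frac{1}{\left(- \frac{1}{129}\right) \frac{1}{2 \left(-2\right) \left(4 - 2\right) \left(-4\right) \left(-4\right)}} = \frac{1}{\left(- \frac{1}{129}\right) \frac{1}{2 \left(-2\right) 2 \left(-4\right) \left(-4\right)}} = \frac{1}{\left(- \frac{1}{129}\right) \frac{1}{\left(-8\right) \left(-4\right) \left(-4\right)}} = \frac{1}{\left(- \frac{1}{129}\right) \frac{1}{32 \left(-4\right)}} = \frac{1}{\left(- \frac{1}{129}\right) \frac{1}{-128}} = \frac{1}{\left(- \frac{1}{129}\right) \left(- \frac{1}{128}\right)} = \frac{1}{\frac{1}{16512}} = 16512$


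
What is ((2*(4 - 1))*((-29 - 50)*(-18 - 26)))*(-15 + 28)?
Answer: 271128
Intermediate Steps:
((2*(4 - 1))*((-29 - 50)*(-18 - 26)))*(-15 + 28) = ((2*3)*(-79*(-44)))*13 = (6*3476)*13 = 20856*13 = 271128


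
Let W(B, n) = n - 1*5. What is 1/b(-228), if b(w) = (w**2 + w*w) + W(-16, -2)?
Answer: 1/103961 ≈ 9.6190e-6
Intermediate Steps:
W(B, n) = -5 + n (W(B, n) = n - 5 = -5 + n)
b(w) = -7 + 2*w**2 (b(w) = (w**2 + w*w) + (-5 - 2) = (w**2 + w**2) - 7 = 2*w**2 - 7 = -7 + 2*w**2)
1/b(-228) = 1/(-7 + 2*(-228)**2) = 1/(-7 + 2*51984) = 1/(-7 + 103968) = 1/103961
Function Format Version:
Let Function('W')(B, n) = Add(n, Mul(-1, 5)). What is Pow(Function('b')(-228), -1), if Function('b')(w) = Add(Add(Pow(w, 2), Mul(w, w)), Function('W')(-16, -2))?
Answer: Rational(1, 103961) ≈ 9.6190e-6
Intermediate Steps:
Function('W')(B, n) = Add(-5, n) (Function('W')(B, n) = Add(n, -5) = Add(-5, n))
Function('b')(w) = Add(-7, Mul(2, Pow(w, 2))) (Function('b')(w) = Add(Add(Pow(w, 2), Mul(w, w)), Add(-5, -2)) = Add(Add(Pow(w, 2), Pow(w, 2)), -7) = Add(Mul(2, Pow(w, 2)), -7) = Add(-7, Mul(2, Pow(w, 2))))
Pow(Function('b')(-228), -1) = Pow(Add(-7, Mul(2, Pow(-228, 2))), -1) = Pow(Add(-7, Mul(2, 51984)), -1) = Pow(Add(-7, 103968), -1) = Pow(103961, -1) = Rational(1, 103961)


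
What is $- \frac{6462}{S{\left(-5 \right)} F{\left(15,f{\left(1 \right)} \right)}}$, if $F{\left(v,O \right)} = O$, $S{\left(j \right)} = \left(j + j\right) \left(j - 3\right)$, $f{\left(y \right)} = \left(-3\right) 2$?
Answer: $\frac{1077}{80} \approx 13.462$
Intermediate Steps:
$f{\left(y \right)} = -6$
$S{\left(j \right)} = 2 j \left(-3 + j\right)$
$- \frac{6462}{S{\left(-5 \right)} F{\left(15,f{\left(1 \right)} \right)}} = - \frac{6462}{2 \left(-5\right) \left(-3 - 5\right) \left(-6\right)} = - \frac{6462}{2 \left(-5\right) \left(-8\right) \left(-6\right)} = - \frac{6462}{80 \left(-6\right)} = - \frac{6462}{-480} = \left(-6462\right) \left(- \frac{1}{480}\right) = \frac{1077}{80}$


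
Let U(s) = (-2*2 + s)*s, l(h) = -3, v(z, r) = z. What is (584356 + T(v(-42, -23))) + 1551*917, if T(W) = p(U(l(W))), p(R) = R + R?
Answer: 2006665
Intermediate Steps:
U(s) = s*(-4 + s) (U(s) = (-4 + s)*s = s*(-4 + s))
p(R) = 2*R
T(W) = 42 (T(W) = 2*(-3*(-4 - 3)) = 2*(-3*(-7)) = 2*21 = 42)
(584356 + T(v(-42, -23))) + 1551*917 = (584356 + 42) + 1551*917 = 584398 + 1422267 = 2006665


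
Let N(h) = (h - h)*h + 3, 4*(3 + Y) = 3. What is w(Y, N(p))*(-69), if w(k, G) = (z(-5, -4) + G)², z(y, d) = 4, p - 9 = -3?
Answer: -3381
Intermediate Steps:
p = 6 (p = 9 - 3 = 6)
Y = -9/4 (Y = -3 + (¼)*3 = -3 + ¾ = -9/4 ≈ -2.2500)
N(h) = 3 (N(h) = 0*h + 3 = 0 + 3 = 3)
w(k, G) = (4 + G)²
w(Y, N(p))*(-69) = (4 + 3)²*(-69) = 7²*(-69) = 49*(-69) = -3381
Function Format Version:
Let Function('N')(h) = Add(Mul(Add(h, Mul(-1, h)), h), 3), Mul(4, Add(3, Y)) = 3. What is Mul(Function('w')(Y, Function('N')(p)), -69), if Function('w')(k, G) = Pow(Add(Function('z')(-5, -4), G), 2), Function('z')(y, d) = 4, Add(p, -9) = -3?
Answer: -3381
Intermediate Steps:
p = 6 (p = Add(9, -3) = 6)
Y = Rational(-9, 4) (Y = Add(-3, Mul(Rational(1, 4), 3)) = Add(-3, Rational(3, 4)) = Rational(-9, 4) ≈ -2.2500)
Function('N')(h) = 3 (Function('N')(h) = Add(Mul(0, h), 3) = Add(0, 3) = 3)
Function('w')(k, G) = Pow(Add(4, G), 2)
Mul(Function('w')(Y, Function('N')(p)), -69) = Mul(Pow(Add(4, 3), 2), -69) = Mul(Pow(7, 2), -69) = Mul(49, -69) = -3381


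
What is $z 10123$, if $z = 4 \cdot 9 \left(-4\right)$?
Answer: $-1457712$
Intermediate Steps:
$z = -144$ ($z = 36 \left(-4\right) = -144$)
$z 10123 = \left(-144\right) 10123 = -1457712$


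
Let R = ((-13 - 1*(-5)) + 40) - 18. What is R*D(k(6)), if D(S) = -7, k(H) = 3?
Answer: -98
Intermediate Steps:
R = 14 (R = ((-13 + 5) + 40) - 18 = (-8 + 40) - 18 = 32 - 18 = 14)
R*D(k(6)) = 14*(-7) = -98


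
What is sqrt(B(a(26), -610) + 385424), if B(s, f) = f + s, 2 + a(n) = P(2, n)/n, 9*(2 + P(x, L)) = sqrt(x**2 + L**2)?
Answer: sqrt(585298935 + 13*sqrt(170))/39 ≈ 620.33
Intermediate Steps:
P(x, L) = -2 + sqrt(L**2 + x**2)/9 (P(x, L) = -2 + sqrt(x**2 + L**2)/9 = -2 + sqrt(L**2 + x**2)/9)
a(n) = -2 + (-2 + sqrt(4 + n**2)/9)/n (a(n) = -2 + (-2 + sqrt(n**2 + 2**2)/9)/n = -2 + (-2 + sqrt(n**2 + 4)/9)/n = -2 + (-2 + sqrt(4 + n**2)/9)/n)
sqrt(B(a(26), -610) + 385424) = sqrt((-610 + (1/9)*(-18 + sqrt(4 + 26**2) - 18*26)/26) + 385424) = sqrt((-610 + (1/9)*(1/26)*(-18 + sqrt(4 + 676) - 468)) + 385424) = sqrt((-610 + (1/9)*(1/26)*(-18 + sqrt(680) - 468)) + 385424) = sqrt((-610 + (1/9)*(1/26)*(-18 + 2*sqrt(170) - 468)) + 385424) = sqrt((-610 + (1/9)*(1/26)*(-486 + 2*sqrt(170))) + 385424) = sqrt((-610 + (-27/13 + sqrt(170)/117)) + 385424) = sqrt((-7957/13 + sqrt(170)/117) + 385424) = sqrt(5002555/13 + sqrt(170)/117)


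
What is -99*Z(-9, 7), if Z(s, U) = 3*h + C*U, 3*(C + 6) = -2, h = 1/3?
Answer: 4521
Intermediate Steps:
h = 1/3 ≈ 0.33333
C = -20/3 (C = -6 + (1/3)*(-2) = -6 - 2/3 = -20/3 ≈ -6.6667)
Z(s, U) = 1 - 20*U/3 (Z(s, U) = 3*(1/3) - 20*U/3 = 1 - 20*U/3)
-99*Z(-9, 7) = -99*(1 - 20/3*7) = -99*(1 - 140/3) = -99*(-137)/3 = -1*(-4521) = 4521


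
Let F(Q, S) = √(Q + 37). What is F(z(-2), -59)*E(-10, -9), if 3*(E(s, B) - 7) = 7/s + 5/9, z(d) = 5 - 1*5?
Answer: 1877*√37/270 ≈ 42.286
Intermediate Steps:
z(d) = 0 (z(d) = 5 - 5 = 0)
F(Q, S) = √(37 + Q)
E(s, B) = 194/27 + 7/(3*s) (E(s, B) = 7 + (7/s + 5/9)/3 = 7 + (5/9 + 7/s)/3 = 7 + (5/27 + 7/(3*s)) = 194/27 + 7/(3*s))
F(z(-2), -59)*E(-10, -9) = √(37 + 0)*((1/27)*(63 + 194*(-10))/(-10)) = √37*((1/27)*(-⅒)*(63 - 1940)) = √37*((1/27)*(-⅒)*(-1877)) = √37*(1877/270) = 1877*√37/270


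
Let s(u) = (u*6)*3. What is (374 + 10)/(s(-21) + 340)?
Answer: -192/19 ≈ -10.105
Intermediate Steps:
s(u) = 18*u (s(u) = (6*u)*3 = 18*u)
(374 + 10)/(s(-21) + 340) = (374 + 10)/(18*(-21) + 340) = 384/(-378 + 340) = 384/(-38) = 384*(-1/38) = -192/19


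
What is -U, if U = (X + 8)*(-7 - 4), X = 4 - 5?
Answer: 77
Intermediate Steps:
X = -1
U = -77 (U = (-1 + 8)*(-7 - 4) = 7*(-11) = -77)
-U = -1*(-77) = 77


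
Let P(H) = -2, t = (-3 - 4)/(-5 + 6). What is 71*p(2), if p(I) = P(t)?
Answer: -142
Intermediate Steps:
t = -7 (t = -7/1 = -7*1 = -7)
p(I) = -2
71*p(2) = 71*(-2) = -142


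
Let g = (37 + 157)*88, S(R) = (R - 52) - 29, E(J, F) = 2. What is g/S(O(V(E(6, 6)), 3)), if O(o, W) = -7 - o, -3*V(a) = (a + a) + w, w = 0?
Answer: -12804/65 ≈ -196.98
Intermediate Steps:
V(a) = -2*a/3 (V(a) = -((a + a) + 0)/3 = -(2*a + 0)/3 = -2*a/3)
S(R) = -81 + R (S(R) = (-52 + R) - 29 = -81 + R)
g = 17072 (g = 194*88 = 17072)
g/S(O(V(E(6, 6)), 3)) = 17072/(-81 + (-7 - (-2)*2/3)) = 17072/(-81 + (-7 - 1*(-4/3))) = 17072/(-81 + (-7 + 4/3)) = 17072/(-81 - 17/3) = 17072/(-260/3) = 17072*(-3/260) = -12804/65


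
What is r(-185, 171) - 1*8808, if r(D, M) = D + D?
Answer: -9178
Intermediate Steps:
r(D, M) = 2*D
r(-185, 171) - 1*8808 = 2*(-185) - 1*8808 = -370 - 8808 = -9178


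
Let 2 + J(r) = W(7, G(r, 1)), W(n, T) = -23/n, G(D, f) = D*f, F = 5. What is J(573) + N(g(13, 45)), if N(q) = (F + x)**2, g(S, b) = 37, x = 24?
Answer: 5850/7 ≈ 835.71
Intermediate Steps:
N(q) = 841 (N(q) = (5 + 24)**2 = 29**2 = 841)
J(r) = -37/7 (J(r) = -2 - 23/7 = -37/7)
J(573) + N(g(13, 45)) = -37/7 + 841 = 5850/7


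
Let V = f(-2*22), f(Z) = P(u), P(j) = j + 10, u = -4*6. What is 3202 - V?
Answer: 3216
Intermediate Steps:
u = -24
P(j) = 10 + j
f(Z) = -14 (f(Z) = 10 - 24 = -14)
V = -14
3202 - V = 3202 - 1*(-14) = 3202 + 14 = 3216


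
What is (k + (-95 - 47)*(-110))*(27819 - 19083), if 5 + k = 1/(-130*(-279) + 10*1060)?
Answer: 3196830222768/23435 ≈ 1.3641e+8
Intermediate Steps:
k = -234349/46870 (k = -5 + 1/(-130*(-279) + 10*1060) = -5 + 1/(36270 + 10600) = -5 + 1/46870 = -234349/46870 ≈ -5.0000)
(k + (-95 - 47)*(-110))*(27819 - 19083) = (-234349/46870 + (-95 - 47)*(-110))*(27819 - 19083) = (-234349/46870 - 142*(-110))*8736 = (-234349/46870 + 15620)*8736 = (731875051/46870)*8736 = 3196830222768/23435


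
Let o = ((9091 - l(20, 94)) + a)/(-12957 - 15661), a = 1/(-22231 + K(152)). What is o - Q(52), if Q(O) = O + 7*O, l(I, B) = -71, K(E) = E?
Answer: -263054725749/631856822 ≈ -416.32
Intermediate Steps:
Q(O) = 8*O
a = -1/22079 (a = 1/(-22231 + 152) = 1/(-22079) = -1/22079 ≈ -4.5292e-5)
o = -202287797/631856822 (o = ((9091 - 1*(-71)) - 1/22079)/(-12957 - 15661) = ((9091 + 71) - 1/22079)/(-28618) = (9162 - 1/22079)*(-1/28618) = (202287797/22079)*(-1/28618) = -202287797/631856822 ≈ -0.32015)
o - Q(52) = -202287797/631856822 - 8*52 = -202287797/631856822 - 1*416 = -202287797/631856822 - 416 = -263054725749/631856822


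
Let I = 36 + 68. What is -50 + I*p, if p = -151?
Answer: -15754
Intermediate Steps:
I = 104
-50 + I*p = -50 + 104*(-151) = -50 - 15704 = -15754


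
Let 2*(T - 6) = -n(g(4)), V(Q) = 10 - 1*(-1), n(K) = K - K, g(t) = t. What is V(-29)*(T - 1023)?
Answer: -11187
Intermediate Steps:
n(K) = 0
V(Q) = 11 (V(Q) = 10 + 1 = 11)
T = 6 (T = 6 + (-1*0)/2 = 6 + (½)*0 = 6 + 0 = 6)
V(-29)*(T - 1023) = 11*(6 - 1023) = 11*(-1017) = -11187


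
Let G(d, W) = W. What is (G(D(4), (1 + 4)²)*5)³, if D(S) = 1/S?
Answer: 1953125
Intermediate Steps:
(G(D(4), (1 + 4)²)*5)³ = ((1 + 4)²*5)³ = (5²*5)³ = (25*5)³ = 125³ = 1953125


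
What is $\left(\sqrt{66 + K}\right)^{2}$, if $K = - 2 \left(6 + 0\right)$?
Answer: $54$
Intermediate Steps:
$K = -12$ ($K = \left(-2\right) 6 = -12$)
$\left(\sqrt{66 + K}\right)^{2} = \left(\sqrt{66 - 12}\right)^{2} = \left(\sqrt{54}\right)^{2} = \left(3 \sqrt{6}\right)^{2} = 54$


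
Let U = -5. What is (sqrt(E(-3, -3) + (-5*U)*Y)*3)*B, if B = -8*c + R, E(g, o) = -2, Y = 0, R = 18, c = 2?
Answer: 6*I*sqrt(2) ≈ 8.4853*I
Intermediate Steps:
B = 2 (B = -8*2 + 18 = -16 + 18 = 2)
(sqrt(E(-3, -3) + (-5*U)*Y)*3)*B = (sqrt(-2 - 5*(-5)*0)*3)*2 = (sqrt(-2 + 25*0)*3)*2 = (sqrt(-2 + 0)*3)*2 = (sqrt(-2)*3)*2 = ((I*sqrt(2))*3)*2 = (3*I*sqrt(2))*2 = 6*I*sqrt(2)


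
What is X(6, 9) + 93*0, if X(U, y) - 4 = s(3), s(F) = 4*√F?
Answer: 4 + 4*√3 ≈ 10.928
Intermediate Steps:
X(U, y) = 4 + 4*√3
X(6, 9) + 93*0 = (4 + 4*√3) + 93*0 = (4 + 4*√3) + 0 = 4 + 4*√3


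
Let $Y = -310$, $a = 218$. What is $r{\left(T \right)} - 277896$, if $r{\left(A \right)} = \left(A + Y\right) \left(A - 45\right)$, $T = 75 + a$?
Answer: $-282112$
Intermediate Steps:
$T = 293$ ($T = 75 + 218 = 293$)
$r{\left(A \right)} = \left(-310 + A\right) \left(-45 + A\right)$ ($r{\left(A \right)} = \left(A - 310\right) \left(A - 45\right) = \left(-310 + A\right) \left(-45 + A\right)$)
$r{\left(T \right)} - 277896 = \left(13950 + 293^{2} - 104015\right) - 277896 = \left(13950 + 85849 - 104015\right) - 277896 = -4216 - 277896 = -282112$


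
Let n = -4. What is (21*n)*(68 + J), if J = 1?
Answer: -5796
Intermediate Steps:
(21*n)*(68 + J) = (21*(-4))*(68 + 1) = -84*69 = -5796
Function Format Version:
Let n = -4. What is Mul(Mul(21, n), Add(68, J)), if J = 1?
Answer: -5796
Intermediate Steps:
Mul(Mul(21, n), Add(68, J)) = Mul(Mul(21, -4), Add(68, 1)) = Mul(-84, 69) = -5796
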